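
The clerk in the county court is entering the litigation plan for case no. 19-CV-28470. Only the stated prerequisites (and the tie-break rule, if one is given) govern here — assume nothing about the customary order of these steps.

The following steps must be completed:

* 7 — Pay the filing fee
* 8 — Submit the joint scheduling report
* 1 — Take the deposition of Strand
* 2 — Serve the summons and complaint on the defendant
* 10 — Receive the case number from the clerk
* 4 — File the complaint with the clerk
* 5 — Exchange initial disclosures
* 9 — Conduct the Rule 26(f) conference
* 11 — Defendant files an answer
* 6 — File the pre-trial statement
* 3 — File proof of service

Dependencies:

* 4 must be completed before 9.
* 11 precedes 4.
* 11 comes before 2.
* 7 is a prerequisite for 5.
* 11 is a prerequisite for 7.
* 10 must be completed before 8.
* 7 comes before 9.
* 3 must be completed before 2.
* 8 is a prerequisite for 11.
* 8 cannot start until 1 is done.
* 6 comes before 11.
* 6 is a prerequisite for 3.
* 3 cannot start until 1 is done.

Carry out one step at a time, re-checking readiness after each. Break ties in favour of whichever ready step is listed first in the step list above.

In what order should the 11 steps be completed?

1, 10, 8, 6, 11, 7, 4, 5, 9, 3, 2

Nothing is required for 1, 10 and 6. 1 is listed earlier → 1 first.
Now 10 and 6 have their prerequisites met. 10 is listed earlier, so 10 next.
8 and 6 are both available; 8 is listed earlier → 8.
6 is the only step now ready → 6.
Ready: 11 and 3. 11 is listed earlier → 11.
Ready: 7, 4 and 3. 7 is listed earlier → 7.
Ready: 4, 5 and 3. 4 is listed earlier → 4.
5, 9 and 3 are all available; 5 is listed earlier → 5.
9 and 3 are both available; 9 is listed earlier → 9.
3 needed 1 and 6, now all done → 3.
That leaves 2 as the only ready step → 2.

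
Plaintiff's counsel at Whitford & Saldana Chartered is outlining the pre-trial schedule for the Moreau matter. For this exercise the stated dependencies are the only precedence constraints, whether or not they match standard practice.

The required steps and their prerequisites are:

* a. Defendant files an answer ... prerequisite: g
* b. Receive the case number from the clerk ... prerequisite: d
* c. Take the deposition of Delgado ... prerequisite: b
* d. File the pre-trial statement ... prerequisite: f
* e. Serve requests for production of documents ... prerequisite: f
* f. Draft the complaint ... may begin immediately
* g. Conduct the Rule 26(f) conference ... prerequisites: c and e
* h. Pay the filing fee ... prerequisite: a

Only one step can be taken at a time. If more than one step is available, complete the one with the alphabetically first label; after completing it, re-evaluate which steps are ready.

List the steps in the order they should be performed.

Only f has no prerequisites, so it is first.
d and e are both available; d has the earlier label → d.
Now b and e have their prerequisites met. b has the earlier label, so b next.
Now c and e have their prerequisites met. c has the earlier label, so c next.
e is the only step now ready → e.
g is the only step now ready → g.
a is the only step now ready → a.
Next only h has its prerequisites met → h.

f d b c e g a h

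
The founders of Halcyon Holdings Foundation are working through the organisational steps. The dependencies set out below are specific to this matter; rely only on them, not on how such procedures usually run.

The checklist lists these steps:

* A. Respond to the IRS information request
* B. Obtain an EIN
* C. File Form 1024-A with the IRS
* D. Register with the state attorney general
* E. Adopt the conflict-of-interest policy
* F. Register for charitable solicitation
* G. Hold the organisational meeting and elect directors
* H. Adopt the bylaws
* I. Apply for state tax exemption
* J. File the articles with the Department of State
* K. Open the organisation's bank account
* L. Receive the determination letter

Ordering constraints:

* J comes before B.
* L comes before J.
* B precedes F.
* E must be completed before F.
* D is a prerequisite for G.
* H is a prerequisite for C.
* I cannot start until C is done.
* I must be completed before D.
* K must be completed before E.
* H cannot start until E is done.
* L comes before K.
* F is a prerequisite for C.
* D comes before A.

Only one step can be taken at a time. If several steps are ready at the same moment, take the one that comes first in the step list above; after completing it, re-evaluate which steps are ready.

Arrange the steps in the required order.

L J B K E F H C I D A G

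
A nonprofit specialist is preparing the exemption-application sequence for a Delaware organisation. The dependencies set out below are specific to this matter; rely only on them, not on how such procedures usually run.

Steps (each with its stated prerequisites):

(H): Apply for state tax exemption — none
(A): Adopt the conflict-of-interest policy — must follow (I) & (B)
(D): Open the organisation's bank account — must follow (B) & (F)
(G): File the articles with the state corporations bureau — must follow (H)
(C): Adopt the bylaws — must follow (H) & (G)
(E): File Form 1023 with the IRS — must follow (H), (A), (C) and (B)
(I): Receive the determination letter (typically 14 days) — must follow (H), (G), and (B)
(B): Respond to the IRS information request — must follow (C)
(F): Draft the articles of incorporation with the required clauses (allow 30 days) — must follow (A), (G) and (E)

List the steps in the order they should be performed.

Only (H) has no prerequisites, so it is first.
That leaves (G) as the only ready step → (G).
(C) is the only step now ready → (C).
That leaves (B) as the only ready step → (B).
(I) needed (H), (G) and (B), now all done → (I).
Next only (A) has its prerequisites met → (A).
(E) needed (H), (A), (C) and (B), now all done → (E).
(F) needed (A), (G) and (E), now all done → (F).
That leaves (D) as the only ready step → (D).

(H), (G), (C), (B), (I), (A), (E), (F), (D)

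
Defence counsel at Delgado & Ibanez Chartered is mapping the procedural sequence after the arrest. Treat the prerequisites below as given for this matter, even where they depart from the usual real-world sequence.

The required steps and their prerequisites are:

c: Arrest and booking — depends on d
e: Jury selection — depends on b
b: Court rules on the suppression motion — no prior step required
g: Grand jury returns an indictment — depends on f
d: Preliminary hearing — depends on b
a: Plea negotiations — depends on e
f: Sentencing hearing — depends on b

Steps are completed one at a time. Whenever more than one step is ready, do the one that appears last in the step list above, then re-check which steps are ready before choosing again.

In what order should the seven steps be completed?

b, f, d, g, e, a, c

b is the only step with nothing outstanding, so it goes first.
Ready: f, d and e. f is listed later → f.
d, g and e are all available; d is listed later → d.
c now also ready, so the ready set is {g, e, c}; g is listed later → g.
Now e and c have their prerequisites met. e is listed later, so e next.
a now also ready, so the ready set is {a, c}; a is listed later → a.
c needed d, now all done → c.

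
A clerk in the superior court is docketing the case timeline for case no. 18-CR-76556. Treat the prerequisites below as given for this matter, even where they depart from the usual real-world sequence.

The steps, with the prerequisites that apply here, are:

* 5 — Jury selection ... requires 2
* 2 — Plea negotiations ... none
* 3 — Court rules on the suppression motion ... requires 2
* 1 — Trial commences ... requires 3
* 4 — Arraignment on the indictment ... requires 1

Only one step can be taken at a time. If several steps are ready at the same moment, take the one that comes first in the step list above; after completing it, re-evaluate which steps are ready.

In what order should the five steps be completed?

2, 5, 3, 1, 4

Only 2 has no prerequisites, so it is first.
Ready: 5 and 3. 5 is listed earlier → 5.
That leaves 3 as the only ready step → 3.
That leaves 1 as the only ready step → 1.
4 needed 1, now all done → 4.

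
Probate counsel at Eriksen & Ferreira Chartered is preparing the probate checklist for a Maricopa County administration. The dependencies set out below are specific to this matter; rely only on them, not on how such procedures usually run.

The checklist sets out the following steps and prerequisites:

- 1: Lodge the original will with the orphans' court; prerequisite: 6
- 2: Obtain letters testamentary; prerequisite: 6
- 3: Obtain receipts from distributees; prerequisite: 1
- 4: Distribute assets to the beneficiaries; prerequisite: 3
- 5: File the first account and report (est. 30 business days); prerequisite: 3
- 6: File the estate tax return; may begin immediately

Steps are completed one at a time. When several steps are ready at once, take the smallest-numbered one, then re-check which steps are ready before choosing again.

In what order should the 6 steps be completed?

6, 1, 2, 3, 4, 5

6 has no prerequisites → 6 first.
Ready: 1 and 2. 1 has the earlier label → 1.
2 and 3 are both available; 2 has the earlier label → 2.
That leaves 3 as the only ready step → 3.
4 and 5 are both available; 4 has the earlier label → 4.
5 needed 3, now all done → 5.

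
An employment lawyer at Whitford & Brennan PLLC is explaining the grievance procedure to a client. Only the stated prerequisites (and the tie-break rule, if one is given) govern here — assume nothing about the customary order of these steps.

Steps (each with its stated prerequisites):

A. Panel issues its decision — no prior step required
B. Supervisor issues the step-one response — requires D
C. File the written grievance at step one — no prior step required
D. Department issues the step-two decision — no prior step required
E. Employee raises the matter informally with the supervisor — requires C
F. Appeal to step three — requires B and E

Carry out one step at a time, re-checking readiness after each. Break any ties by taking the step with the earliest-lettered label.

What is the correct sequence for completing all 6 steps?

A, C and D have no prerequisites; A has the earlier label, so A is first.
Now C and D have their prerequisites met. C has the earlier label, so C next.
D and E are both available; D has the earlier label → D.
B now also ready, so the ready set is {B, E}; B has the earlier label → B.
E is the only step now ready → E.
That leaves F as the only ready step → F.

A C D B E F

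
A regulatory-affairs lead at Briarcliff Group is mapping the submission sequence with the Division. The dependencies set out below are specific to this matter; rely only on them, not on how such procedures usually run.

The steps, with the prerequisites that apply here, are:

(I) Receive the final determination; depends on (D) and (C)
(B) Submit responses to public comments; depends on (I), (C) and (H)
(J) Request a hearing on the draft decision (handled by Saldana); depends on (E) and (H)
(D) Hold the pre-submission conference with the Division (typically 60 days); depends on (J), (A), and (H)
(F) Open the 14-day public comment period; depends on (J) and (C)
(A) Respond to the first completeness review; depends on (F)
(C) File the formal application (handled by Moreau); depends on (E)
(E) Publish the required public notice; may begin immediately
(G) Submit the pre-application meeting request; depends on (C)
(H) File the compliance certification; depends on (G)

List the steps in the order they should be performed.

Only (E) has no prerequisites, so it is first.
Next only (C) has its prerequisites met → (C).
That leaves (G) as the only ready step → (G).
(H) needed (G), now all done → (H).
That leaves (J) as the only ready step → (J).
(F) needed (J) and (C), now all done → (F).
That leaves (A) as the only ready step → (A).
Next only (D) has its prerequisites met → (D).
(I) needed (D) and (C), now all done → (I).
(B) needed (I), (C) and (H), now all done → (B).

(E) → (C) → (G) → (H) → (J) → (F) → (A) → (D) → (I) → (B)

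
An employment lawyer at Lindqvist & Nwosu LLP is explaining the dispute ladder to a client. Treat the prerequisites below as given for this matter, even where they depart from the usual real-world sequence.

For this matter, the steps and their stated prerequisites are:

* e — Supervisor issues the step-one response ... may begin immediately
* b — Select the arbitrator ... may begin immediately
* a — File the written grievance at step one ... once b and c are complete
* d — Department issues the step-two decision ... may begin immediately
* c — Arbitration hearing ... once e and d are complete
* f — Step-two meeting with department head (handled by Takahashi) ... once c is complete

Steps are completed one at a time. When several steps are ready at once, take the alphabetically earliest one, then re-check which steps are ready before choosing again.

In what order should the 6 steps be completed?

b, d, e, c, a, f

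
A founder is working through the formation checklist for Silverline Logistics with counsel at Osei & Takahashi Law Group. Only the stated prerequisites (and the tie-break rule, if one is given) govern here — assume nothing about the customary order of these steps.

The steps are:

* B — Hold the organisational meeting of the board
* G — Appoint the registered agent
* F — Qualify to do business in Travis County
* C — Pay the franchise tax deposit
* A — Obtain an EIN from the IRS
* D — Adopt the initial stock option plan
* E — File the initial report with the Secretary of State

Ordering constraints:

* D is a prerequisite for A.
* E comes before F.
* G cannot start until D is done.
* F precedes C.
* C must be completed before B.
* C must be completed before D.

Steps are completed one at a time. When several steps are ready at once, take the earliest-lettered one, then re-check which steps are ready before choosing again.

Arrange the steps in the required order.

E is the only step with nothing outstanding, so it goes first.
F is the only step now ready → F.
C is the only step now ready → C.
Ready: B and D. B has the earlier label → B.
D is the only step now ready → D.
Now A and G have their prerequisites met. A has the earlier label, so A next.
That leaves G as the only ready step → G.

E → F → C → B → D → A → G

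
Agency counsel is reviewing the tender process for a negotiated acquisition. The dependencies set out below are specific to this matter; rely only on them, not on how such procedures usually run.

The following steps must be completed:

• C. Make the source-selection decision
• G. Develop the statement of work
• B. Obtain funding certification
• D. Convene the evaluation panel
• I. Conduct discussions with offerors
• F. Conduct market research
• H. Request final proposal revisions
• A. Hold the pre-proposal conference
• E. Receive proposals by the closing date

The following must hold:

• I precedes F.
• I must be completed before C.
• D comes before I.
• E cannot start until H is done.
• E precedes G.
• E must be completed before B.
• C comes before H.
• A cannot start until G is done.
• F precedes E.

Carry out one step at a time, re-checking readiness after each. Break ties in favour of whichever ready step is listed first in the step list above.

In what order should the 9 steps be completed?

D, I, C, F, H, E, G, B, A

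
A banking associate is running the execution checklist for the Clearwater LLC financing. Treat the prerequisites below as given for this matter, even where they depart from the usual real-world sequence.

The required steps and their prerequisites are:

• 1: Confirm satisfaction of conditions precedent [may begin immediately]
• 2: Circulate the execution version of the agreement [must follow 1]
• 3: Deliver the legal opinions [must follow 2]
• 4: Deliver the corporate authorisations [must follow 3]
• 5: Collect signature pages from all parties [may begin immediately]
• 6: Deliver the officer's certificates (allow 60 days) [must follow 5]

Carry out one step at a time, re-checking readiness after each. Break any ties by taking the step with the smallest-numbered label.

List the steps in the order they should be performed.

1 → 2 → 3 → 4 → 5 → 6

Nothing is required for 1 and 5. 1 has the earlier label → 1 first.
Now 2 and 5 have their prerequisites met. 2 has the earlier label, so 2 next.
Ready: 3 and 5. 3 has the earlier label → 3.
4 now also ready, so the ready set is {4, 5}; 4 has the earlier label → 4.
That leaves 5 as the only ready step → 5.
6 is the only step now ready → 6.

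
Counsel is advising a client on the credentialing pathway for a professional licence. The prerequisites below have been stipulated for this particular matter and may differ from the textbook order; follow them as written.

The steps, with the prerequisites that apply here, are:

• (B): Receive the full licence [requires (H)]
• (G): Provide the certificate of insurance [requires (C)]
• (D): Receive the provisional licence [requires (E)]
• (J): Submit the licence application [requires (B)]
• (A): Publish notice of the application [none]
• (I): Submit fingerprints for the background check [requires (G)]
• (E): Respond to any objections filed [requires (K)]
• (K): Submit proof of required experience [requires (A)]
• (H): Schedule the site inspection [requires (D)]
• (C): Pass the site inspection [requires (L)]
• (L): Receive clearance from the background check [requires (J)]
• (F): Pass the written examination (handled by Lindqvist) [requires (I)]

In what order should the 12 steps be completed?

(A) → (K) → (E) → (D) → (H) → (B) → (J) → (L) → (C) → (G) → (I) → (F)

(A) is the only step with nothing outstanding, so it goes first.
Next only (K) has its prerequisites met → (K).
(E) is the only step now ready → (E).
That leaves (D) as the only ready step → (D).
Next only (H) has its prerequisites met → (H).
(B) needed (H), now all done → (B).
(J) is the only step now ready → (J).
(L) is the only step now ready → (L).
(C) needed (L), now all done → (C).
(G) is the only step now ready → (G).
(I) needed (G), now all done → (I).
(F) is the only step now ready → (F).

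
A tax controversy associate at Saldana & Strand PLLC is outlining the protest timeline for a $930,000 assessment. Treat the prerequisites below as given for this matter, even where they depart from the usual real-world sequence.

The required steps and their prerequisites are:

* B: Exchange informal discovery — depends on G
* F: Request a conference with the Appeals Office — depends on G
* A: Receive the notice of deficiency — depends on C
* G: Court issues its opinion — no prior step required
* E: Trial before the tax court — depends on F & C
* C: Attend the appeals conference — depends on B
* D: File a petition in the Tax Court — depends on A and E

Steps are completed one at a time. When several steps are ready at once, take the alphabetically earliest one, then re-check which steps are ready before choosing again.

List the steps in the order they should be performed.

G → B → C → A → F → E → D

Only G has no prerequisites, so it is first.
Now B and F have their prerequisites met. B has the earlier label, so B next.
C now also ready, so the ready set is {C, F}; C has the earlier label → C.
A and F are both available; A has the earlier label → A.
Next only F has its prerequisites met → F.
E needed C and F, now all done → E.
D needed A and E, now all done → D.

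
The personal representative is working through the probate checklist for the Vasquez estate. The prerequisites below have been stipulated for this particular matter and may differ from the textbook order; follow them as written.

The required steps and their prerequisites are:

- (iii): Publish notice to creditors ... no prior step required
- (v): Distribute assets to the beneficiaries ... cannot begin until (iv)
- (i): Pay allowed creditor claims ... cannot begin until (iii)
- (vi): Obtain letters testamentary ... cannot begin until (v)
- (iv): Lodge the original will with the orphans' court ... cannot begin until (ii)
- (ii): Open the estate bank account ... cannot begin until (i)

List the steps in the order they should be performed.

Only (iii) has no prerequisites, so it is first.
(i) needed (iii), now all done → (i).
Next only (ii) has its prerequisites met → (ii).
(iv) needed (ii), now all done → (iv).
(v) is the only step now ready → (v).
(vi) needed (v), now all done → (vi).

(iii) → (i) → (ii) → (iv) → (v) → (vi)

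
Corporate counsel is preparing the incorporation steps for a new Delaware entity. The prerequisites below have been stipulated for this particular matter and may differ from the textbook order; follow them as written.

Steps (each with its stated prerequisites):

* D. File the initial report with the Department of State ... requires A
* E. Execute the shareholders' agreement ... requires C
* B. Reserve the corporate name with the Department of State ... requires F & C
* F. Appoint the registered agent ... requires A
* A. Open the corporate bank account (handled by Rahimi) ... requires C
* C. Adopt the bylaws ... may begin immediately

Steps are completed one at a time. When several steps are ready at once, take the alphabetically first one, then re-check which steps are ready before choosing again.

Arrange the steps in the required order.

C is the only step with nothing outstanding, so it goes first.
Ready: A and E. A has the earlier label → A.
Now D, E and F have their prerequisites met. D has the earlier label, so D next.
Now E and F have their prerequisites met. E has the earlier label, so E next.
That leaves F as the only ready step → F.
B is the only step now ready → B.

C A D E F B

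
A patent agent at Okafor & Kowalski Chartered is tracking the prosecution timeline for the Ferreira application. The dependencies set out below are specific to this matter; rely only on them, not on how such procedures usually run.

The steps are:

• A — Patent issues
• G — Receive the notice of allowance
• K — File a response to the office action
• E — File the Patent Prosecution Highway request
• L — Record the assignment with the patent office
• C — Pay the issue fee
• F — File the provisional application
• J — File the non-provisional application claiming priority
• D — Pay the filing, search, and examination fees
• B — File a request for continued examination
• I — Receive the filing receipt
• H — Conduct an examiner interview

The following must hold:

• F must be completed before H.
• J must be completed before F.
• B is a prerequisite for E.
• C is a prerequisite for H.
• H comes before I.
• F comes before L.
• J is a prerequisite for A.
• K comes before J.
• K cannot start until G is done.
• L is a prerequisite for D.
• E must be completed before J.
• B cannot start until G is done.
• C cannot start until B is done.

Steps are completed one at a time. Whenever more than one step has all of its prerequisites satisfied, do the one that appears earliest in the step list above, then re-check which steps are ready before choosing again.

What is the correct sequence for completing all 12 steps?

G → K → B → E → C → J → A → F → L → D → H → I

G is the only step with nothing outstanding, so it goes first.
Now K and B have their prerequisites met. K is listed earlier, so K next.
Next only B has its prerequisites met → B.
E and C are both available; E is listed earlier → E.
J now also ready, so the ready set is {C, J}; C is listed earlier → C.
J needed K and E, now all done → J.
Ready: A and F. A is listed earlier → A.
F needed J, now all done → F.
Now L and H have their prerequisites met. L is listed earlier, so L next.
Ready: D and H. D is listed earlier → D.
H needed C and F, now all done → H.
I needed H, now all done → I.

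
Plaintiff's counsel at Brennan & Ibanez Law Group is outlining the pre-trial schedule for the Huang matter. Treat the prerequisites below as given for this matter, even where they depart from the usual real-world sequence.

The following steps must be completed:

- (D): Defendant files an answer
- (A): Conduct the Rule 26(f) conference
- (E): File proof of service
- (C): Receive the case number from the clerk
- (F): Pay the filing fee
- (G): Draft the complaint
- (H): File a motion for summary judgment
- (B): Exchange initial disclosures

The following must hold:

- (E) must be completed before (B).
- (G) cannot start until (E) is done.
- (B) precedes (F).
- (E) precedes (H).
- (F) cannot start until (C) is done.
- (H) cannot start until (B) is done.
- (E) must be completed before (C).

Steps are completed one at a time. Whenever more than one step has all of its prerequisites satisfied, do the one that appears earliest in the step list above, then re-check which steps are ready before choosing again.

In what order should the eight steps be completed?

(D), (A) and (E) have no prerequisites; (D) is listed earlier, so (D) is first.
(A) and (E) are both available; (A) is listed earlier → (A).
(E) is the only step now ready → (E).
Ready: (C), (G) and (B). (C) is listed earlier → (C).
Ready: (G) and (B). (G) is listed earlier → (G).
Next only (B) has its prerequisites met → (B).
(F) and (H) are both available; (F) is listed earlier → (F).
(H) needed (E) and (B), now all done → (H).

(D), (A), (E), (C), (G), (B), (F), (H)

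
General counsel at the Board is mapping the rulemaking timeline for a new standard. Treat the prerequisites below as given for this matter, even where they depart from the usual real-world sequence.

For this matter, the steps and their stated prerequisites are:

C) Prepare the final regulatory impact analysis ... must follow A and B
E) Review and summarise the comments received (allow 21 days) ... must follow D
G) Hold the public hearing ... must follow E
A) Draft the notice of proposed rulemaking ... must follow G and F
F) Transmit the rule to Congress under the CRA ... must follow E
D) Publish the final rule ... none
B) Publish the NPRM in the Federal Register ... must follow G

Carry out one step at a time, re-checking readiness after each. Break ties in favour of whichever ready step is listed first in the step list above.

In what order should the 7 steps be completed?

D is the only step with nothing outstanding, so it goes first.
E is the only step now ready → E.
Now G and F have their prerequisites met. G is listed earlier, so G next.
F and B are both available; F is listed earlier → F.
A now also ready, so the ready set is {A, B}; A is listed earlier → A.
That leaves B as the only ready step → B.
Next only C has its prerequisites met → C.

D E G F A B C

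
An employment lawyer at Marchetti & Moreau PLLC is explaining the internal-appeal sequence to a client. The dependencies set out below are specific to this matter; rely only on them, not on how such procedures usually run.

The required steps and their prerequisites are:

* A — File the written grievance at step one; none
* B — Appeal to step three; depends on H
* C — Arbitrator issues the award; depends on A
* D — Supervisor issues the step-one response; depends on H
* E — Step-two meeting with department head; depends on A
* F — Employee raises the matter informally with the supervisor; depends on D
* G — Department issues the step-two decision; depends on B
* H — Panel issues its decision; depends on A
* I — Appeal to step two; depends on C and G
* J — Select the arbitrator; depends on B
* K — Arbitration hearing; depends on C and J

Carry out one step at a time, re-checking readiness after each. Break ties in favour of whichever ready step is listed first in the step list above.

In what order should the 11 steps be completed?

A, C, E, H, B, D, F, G, I, J, K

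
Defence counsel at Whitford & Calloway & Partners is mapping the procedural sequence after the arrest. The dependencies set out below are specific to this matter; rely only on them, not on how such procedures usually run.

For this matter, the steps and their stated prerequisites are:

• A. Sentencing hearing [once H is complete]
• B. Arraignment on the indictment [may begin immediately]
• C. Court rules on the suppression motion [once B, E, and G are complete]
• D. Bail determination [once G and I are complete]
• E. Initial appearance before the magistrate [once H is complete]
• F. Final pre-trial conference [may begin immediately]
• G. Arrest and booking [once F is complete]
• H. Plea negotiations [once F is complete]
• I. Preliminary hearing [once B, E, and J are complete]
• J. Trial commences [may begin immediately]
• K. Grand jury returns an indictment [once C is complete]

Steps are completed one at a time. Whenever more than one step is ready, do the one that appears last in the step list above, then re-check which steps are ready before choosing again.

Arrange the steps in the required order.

J, F, H, G, E, B, I, D, C, K, A

J, F and B have no prerequisites; J is listed later, so J is first.
Now F and B have their prerequisites met. F is listed later, so F next.
Ready: H, G and B. H is listed later → H.
G, E, B and A are all available; G is listed later → G.
Ready: E, B and A. E is listed later → E.
Ready: B and A. B is listed later → B.
I and C now also ready, so the ready set is {I, C, A}; I is listed later → I.
D now also ready, so the ready set is {D, C, A}; D is listed later → D.
Ready: C and A. C is listed later → C.
K now also ready, so the ready set is {K, A}; K is listed later → K.
A needed H, now all done → A.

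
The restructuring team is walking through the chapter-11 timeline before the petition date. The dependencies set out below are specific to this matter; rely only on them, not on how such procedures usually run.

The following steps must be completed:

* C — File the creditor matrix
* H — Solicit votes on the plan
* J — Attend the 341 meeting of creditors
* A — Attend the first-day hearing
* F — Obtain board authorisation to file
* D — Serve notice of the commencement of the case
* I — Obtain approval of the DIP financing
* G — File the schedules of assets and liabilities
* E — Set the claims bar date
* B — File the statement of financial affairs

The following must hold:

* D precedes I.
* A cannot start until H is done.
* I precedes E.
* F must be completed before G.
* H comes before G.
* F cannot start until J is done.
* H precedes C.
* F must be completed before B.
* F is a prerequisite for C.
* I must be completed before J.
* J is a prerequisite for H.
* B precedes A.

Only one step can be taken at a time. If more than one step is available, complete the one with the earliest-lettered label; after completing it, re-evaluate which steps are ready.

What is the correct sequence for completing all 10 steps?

D is the only step with nothing outstanding, so it goes first.
Next only I has its prerequisites met → I.
Ready: E and J. E has the earlier label → E.
Next only J has its prerequisites met → J.
F and H are both available; F has the earlier label → F.
B now also ready, so the ready set is {B, H}; B has the earlier label → B.
H needed J, now all done → H.
Now A, C and G have their prerequisites met. A has the earlier label, so A next.
Ready: C and G. C has the earlier label → C.
That leaves G as the only ready step → G.

D → I → E → J → F → B → H → A → C → G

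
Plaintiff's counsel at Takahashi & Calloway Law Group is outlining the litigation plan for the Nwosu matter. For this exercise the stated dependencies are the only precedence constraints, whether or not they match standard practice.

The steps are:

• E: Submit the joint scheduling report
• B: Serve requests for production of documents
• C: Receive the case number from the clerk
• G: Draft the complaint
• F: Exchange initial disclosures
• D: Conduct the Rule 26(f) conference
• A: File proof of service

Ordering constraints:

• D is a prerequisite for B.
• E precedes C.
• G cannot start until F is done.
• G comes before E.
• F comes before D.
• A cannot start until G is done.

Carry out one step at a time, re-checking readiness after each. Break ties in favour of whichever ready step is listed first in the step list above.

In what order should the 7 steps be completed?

F has no prerequisites → F first.
Ready: G and D. G is listed earlier → G.
E and A now also ready, so the ready set is {E, D, A}; E is listed earlier → E.
Now C, D and A have their prerequisites met. C is listed earlier, so C next.
D and A are both available; D is listed earlier → D.
Now B and A have their prerequisites met. B is listed earlier, so B next.
Next only A has its prerequisites met → A.

F G E C D B A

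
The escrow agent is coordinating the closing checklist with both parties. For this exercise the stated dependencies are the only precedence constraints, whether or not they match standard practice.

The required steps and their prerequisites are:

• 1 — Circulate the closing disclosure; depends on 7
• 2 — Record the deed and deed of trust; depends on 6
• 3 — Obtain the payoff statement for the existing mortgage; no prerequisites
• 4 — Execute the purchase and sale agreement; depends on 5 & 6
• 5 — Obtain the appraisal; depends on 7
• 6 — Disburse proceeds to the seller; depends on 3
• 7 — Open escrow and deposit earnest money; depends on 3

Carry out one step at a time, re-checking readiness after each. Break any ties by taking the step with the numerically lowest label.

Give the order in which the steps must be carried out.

Only 3 has no prerequisites, so it is first.
Ready: 6 and 7. 6 has the earlier label → 6.
Now 2 and 7 have their prerequisites met. 2 has the earlier label, so 2 next.
Next only 7 has its prerequisites met → 7.
1 and 5 are both available; 1 has the earlier label → 1.
5 needed 7, now all done → 5.
Next only 4 has its prerequisites met → 4.

3, 6, 2, 7, 1, 5, 4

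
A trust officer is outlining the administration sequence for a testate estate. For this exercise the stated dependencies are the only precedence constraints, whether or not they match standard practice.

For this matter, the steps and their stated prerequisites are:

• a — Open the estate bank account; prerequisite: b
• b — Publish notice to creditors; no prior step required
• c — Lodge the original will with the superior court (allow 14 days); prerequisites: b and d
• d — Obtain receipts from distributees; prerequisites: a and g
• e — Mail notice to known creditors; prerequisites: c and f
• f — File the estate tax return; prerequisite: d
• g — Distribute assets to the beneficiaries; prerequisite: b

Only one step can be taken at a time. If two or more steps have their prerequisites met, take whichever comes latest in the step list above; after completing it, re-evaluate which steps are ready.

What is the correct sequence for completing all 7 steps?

b g a d f c e

b has no prerequisites → b first.
Ready: g and a. g is listed later → g.
That leaves a as the only ready step → a.
d needed g and a, now all done → d.
Now f and c have their prerequisites met. f is listed later, so f next.
Next only c has its prerequisites met → c.
e needed f and c, now all done → e.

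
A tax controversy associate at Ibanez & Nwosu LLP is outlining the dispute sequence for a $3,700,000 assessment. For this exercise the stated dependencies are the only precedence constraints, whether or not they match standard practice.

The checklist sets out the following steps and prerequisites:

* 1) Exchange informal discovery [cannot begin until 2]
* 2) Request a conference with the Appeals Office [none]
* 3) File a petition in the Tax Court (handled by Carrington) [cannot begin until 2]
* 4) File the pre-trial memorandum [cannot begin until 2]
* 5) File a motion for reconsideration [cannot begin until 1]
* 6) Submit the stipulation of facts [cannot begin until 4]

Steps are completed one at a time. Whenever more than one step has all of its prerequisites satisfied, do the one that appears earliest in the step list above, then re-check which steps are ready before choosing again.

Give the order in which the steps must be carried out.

2, 1, 3, 4, 5, 6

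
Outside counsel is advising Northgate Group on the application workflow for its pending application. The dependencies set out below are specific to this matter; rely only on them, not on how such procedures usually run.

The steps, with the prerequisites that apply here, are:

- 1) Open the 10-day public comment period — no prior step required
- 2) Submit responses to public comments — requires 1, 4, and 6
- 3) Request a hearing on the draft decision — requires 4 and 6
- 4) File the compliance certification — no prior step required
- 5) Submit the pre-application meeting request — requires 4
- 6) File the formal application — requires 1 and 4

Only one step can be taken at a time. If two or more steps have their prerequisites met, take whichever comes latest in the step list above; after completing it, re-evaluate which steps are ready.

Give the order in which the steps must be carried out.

4 → 5 → 1 → 6 → 3 → 2

Nothing is required for 4 and 1. 4 is listed later → 4 first.
5 and 1 are both available; 5 is listed later → 5.
That leaves 1 as the only ready step → 1.
6 needed 4 and 1, now all done → 6.
Ready: 3 and 2. 3 is listed later → 3.
Next only 2 has its prerequisites met → 2.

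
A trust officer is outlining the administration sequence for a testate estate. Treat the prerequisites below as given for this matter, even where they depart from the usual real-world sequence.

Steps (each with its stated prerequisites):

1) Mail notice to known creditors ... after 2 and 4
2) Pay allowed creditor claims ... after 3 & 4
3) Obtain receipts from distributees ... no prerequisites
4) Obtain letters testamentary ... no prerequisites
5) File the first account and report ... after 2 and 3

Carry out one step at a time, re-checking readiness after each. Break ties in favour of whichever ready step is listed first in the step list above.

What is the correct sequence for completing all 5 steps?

3, 4, 2, 1, 5

Nothing is required for 3 and 4. 3 is listed earlier → 3 first.
Next only 4 has its prerequisites met → 4.
Next only 2 has its prerequisites met → 2.
1 and 5 are both available; 1 is listed earlier → 1.
5 needed 2 and 3, now all done → 5.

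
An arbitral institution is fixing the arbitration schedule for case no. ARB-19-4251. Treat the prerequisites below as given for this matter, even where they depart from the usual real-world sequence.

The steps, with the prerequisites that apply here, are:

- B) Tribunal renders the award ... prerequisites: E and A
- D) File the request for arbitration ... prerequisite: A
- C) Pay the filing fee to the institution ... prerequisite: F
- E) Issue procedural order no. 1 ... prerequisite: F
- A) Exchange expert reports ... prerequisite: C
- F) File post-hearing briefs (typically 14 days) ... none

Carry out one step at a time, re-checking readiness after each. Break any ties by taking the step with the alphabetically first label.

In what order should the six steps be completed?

F, C, A, D, E, B

Only F has no prerequisites, so it is first.
C and E are both available; C has the earlier label → C.
A now also ready, so the ready set is {A, E}; A has the earlier label → A.
D now also ready, so the ready set is {D, E}; D has the earlier label → D.
E needed F, now all done → E.
Next only B has its prerequisites met → B.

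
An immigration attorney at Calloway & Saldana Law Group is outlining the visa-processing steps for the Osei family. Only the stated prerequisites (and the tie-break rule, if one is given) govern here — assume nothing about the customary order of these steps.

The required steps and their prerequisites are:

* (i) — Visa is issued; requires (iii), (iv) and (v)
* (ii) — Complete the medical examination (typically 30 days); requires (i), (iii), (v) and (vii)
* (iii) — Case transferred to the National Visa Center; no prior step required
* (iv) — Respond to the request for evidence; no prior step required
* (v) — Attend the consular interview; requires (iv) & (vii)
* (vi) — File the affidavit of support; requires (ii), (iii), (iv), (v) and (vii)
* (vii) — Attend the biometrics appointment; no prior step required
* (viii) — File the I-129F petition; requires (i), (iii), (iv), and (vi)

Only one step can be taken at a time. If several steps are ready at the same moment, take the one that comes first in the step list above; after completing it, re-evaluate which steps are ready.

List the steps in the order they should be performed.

Nothing is required for (iii), (iv) and (vii). (iii) is listed earlier → (iii) first.
(iv) and (vii) are both available; (iv) is listed earlier → (iv).
Next only (vii) has its prerequisites met → (vii).
Next only (v) has its prerequisites met → (v).
(i) needed (iii), (iv) and (v), now all done → (i).
Next only (ii) has its prerequisites met → (ii).
(vi) is the only step now ready → (vi).
(viii) needed (i), (iii), (iv) and (vi), now all done → (viii).

(iii), (iv), (vii), (v), (i), (ii), (vi), (viii)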